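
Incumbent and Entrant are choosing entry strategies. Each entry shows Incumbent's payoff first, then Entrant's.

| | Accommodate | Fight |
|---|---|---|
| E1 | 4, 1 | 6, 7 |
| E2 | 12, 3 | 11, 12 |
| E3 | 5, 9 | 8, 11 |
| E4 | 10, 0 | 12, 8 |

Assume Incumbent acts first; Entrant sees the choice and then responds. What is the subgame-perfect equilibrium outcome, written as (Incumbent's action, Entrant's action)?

(E4, Fight)

Entrant best-responds to each possible Incumbent move:
- E1: Entrant compares 1, 7 and picks Fight; Incumbent would get 6.
- E2: Entrant compares 3, 12 and picks Fight; Incumbent would get 11.
- E3: Entrant compares 9, 11 and picks Fight; Incumbent would get 8.
- E4: Entrant compares 0, 8 and picks Fight; Incumbent would get 12.
Maximizing over 6, 11, 8, 12, Incumbent chooses E4. Subgame-perfect outcome: (E4, Fight) with payoffs (12, 8).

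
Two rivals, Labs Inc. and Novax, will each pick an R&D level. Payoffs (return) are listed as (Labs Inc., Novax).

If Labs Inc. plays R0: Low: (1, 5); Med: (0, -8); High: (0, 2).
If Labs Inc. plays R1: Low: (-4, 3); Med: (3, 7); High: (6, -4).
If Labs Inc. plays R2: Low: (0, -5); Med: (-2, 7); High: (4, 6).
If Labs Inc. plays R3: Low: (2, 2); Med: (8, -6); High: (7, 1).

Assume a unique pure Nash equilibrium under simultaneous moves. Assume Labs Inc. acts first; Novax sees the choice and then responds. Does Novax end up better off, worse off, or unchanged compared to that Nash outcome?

better off

Backward induction with Labs Inc. moving first.
- R0: Novax compares 5, -8, 2 and picks Low; Labs Inc. would get 1.
- R1: Novax compares 3, 7, -4 and picks Med; Labs Inc. would get 3.
- R2: Novax compares -5, 7, 6 and picks Med; Labs Inc. would get -2.
- R3: Novax compares 2, -6, 1 and picks Low; Labs Inc. would get 2.
Maximizing over 1, 3, -2, 2, Labs Inc. chooses R1. Subgame-perfect outcome: (R1, Med) with payoffs (3, 7).
Under simultaneous play:
Labs Inc.'s best replies: Low→R3; Med→R3; High→R3.
Novax's best replies: R0→Low; R1→Med; R2→Med; R3→Low.
The unique mutual best reply is (R3, Low), giving (2, 2).
Novax earns 7 sequentially versus 2 at the Nash outcome: better off.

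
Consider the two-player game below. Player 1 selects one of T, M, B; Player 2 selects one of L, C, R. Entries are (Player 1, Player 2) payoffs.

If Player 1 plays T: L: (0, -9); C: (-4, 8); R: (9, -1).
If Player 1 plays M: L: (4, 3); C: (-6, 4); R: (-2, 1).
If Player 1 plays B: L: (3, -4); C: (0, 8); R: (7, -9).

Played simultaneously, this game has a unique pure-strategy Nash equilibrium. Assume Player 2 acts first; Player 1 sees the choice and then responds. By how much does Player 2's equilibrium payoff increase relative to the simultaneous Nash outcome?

Work backward from Player 1's decision.
- L: Player 1 compares 0, 4, 3 and picks M; Player 2 would get 3.
- C: Player 1 compares -4, -6, 0 and picks B; Player 2 would get 8.
- R: Player 1 compares 9, -2, 7 and picks T; Player 2 would get -1.
Among 3, 8, -1, the best is 8 at C. Subgame-perfect outcome: (B, C) with payoffs (0, 8).
For the simultaneous game, intersect best replies.
Player 1's best replies: L→M; C→B; R→T.
Player 2's best replies: T→C; M→C; B→C.
Only (B, C) has each player best-responding; Nash payoffs (0, 8).
Player 2's commitment gain: 8 − 8 = 0.

0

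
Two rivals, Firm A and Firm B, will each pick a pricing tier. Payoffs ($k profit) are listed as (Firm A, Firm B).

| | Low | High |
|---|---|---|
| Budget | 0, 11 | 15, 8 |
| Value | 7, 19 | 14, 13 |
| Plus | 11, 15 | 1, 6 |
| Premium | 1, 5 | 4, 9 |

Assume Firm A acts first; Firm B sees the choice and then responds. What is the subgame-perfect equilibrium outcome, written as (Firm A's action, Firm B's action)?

Work backward from Firm B's decision.
- Budget → Firm B plays Low (best of 11, 8); Firm A gets 0.
- Value → Firm B plays Low (best of 19, 13); Firm A gets 7.
- Plus → Firm B plays Low (best of 15, 6); Firm A gets 11.
- Premium → Firm B plays High (best of 5, 9); Firm A gets 4.
Maximizing over 0, 7, 11, 4, Firm A chooses Plus. Subgame-perfect outcome: (Plus, Low) with payoffs (11, 15).

(Plus, Low)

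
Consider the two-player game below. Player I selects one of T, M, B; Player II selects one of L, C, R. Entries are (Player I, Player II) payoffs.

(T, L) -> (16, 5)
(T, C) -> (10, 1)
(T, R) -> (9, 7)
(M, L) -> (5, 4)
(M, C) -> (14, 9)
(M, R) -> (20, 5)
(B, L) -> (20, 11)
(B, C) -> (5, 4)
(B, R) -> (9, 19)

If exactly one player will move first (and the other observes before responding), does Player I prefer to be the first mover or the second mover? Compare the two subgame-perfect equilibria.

second

If Player I leads: Player II's best replies are T→R, M→C, B→R; Player I's induced payoffs 9, 14, 9; outcome (M, C), payoffs (14, 9).
If Player II leads: Player I's best replies are L→B, C→M, R→M; Player II's induced payoffs 11, 9, 5; outcome (B, L), payoffs (20, 11).
Player I gets 14 moving first and 20 moving second, so Player I prefers to move second.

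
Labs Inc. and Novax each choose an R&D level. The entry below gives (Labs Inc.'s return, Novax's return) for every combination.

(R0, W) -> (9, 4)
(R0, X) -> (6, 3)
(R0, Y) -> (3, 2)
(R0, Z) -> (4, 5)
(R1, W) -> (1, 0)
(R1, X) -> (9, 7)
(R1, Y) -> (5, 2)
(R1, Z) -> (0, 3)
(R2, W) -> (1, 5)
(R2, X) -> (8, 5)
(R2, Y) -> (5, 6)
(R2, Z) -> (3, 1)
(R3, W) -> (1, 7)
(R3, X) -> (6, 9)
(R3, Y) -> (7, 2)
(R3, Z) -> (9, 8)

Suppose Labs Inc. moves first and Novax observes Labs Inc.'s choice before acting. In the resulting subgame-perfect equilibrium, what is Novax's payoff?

Novax best-responds to each possible Labs Inc. move:
- R0 → Novax plays Z (best of 4, 3, 2, 5); Labs Inc. gets 4.
- R1 → Novax plays X (best of 0, 7, 2, 3); Labs Inc. gets 9.
- R2 → Novax plays Y (best of 5, 5, 6, 1); Labs Inc. gets 5.
- R3 → Novax plays X (best of 7, 9, 2, 8); Labs Inc. gets 6.
Among 4, 9, 5, 6, the best is 9 at R1. Subgame-perfect outcome: (R1, X) with payoffs (9, 7).

7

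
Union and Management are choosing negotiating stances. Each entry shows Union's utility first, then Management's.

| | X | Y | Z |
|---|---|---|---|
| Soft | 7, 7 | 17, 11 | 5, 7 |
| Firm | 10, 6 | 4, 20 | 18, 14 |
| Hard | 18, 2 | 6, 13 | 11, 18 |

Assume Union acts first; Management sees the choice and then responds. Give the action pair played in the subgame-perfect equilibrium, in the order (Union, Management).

(Soft, Y)

Work backward from Management's decision.
- Soft: BR = Y, leader payoff 17.
- Firm: BR = Y, leader payoff 4.
- Hard: BR = Z, leader payoff 11.
Among 17, 4, 11, the best is 17 at Soft. Subgame-perfect outcome: (Soft, Y) with payoffs (17, 11).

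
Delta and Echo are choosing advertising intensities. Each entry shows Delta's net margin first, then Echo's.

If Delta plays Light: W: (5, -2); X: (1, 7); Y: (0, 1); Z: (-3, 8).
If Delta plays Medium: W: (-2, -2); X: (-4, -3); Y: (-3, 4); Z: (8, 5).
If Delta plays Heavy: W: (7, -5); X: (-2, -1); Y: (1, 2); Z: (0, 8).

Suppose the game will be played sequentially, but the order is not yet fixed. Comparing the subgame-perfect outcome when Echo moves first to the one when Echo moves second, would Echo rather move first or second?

first

If Delta leads: Echo's best replies are Light→Z, Medium→Z, Heavy→Z; Delta's induced payoffs -3, 8, 0; outcome (Medium, Z), payoffs (8, 5).
If Echo leads: Delta's best replies are W→Heavy, X→Light, Y→Heavy, Z→Medium; Echo's induced payoffs -5, 7, 2, 5; outcome (Light, X), payoffs (1, 7).
Echo gets 7 moving first and 5 moving second, so Echo prefers to move first.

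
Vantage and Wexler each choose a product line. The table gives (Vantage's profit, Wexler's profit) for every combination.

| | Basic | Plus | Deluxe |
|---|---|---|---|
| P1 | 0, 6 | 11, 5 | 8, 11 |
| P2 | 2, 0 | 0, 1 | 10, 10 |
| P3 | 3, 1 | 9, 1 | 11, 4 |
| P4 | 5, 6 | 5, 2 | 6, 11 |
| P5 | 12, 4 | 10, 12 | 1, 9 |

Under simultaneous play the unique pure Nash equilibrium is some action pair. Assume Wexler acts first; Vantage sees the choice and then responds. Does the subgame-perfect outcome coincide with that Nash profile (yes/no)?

no

Work backward from Vantage's decision.
- Basic: BR = P5, leader payoff 4.
- Plus: BR = P1, leader payoff 5.
- Deluxe: BR = P3, leader payoff 4.
Maximizing over 4, 5, 4, Wexler chooses Plus. Subgame-perfect outcome: (P1, Plus) with payoffs (11, 5).
For the simultaneous game, intersect best replies.
Vantage's best replies: Basic→P5; Plus→P1; Deluxe→P3.
Wexler's best replies: P1→Deluxe; P2→Deluxe; P3→Deluxe; P4→Deluxe; P5→Plus.
Only (P3, Deluxe) has each player best-responding; Nash payoffs (11, 4).
Sequential outcome (P1, Plus) differs from the Nash profile (P3, Deluxe).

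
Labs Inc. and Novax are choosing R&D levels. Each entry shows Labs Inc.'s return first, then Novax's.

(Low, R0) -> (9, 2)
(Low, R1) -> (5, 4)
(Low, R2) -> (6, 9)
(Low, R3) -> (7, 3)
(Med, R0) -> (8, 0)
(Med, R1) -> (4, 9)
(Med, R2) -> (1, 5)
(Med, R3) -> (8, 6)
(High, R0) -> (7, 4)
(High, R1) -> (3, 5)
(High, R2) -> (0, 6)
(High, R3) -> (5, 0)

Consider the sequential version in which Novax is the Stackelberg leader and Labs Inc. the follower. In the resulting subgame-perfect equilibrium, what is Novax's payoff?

9

Work backward from Labs Inc.'s decision.
- R0: BR = Low, leader payoff 2.
- R1: BR = Low, leader payoff 4.
- R2: BR = Low, leader payoff 9.
- R3: BR = Med, leader payoff 6.
Novax's induced payoffs are 2, 4, 9, 6, so Novax commits to R2. Subgame-perfect outcome: (Low, R2) with payoffs (6, 9).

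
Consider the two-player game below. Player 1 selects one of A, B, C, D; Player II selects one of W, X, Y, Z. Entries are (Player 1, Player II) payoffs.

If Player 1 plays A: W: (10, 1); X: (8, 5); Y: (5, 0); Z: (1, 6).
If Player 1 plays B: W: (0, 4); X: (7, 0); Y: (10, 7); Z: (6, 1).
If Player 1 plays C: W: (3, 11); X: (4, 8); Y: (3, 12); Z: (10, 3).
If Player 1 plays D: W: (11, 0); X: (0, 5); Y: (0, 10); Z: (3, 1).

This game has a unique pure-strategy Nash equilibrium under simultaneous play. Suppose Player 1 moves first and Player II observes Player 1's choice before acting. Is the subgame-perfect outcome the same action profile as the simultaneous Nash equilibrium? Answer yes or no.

yes

Work backward from Player II's decision.
- A: BR = Z, leader payoff 1.
- B: BR = Y, leader payoff 10.
- C: BR = Y, leader payoff 3.
- D: BR = Y, leader payoff 0.
Maximizing over 1, 10, 3, 0, Player 1 chooses B. Subgame-perfect outcome: (B, Y) with payoffs (10, 7).
For the simultaneous game, intersect best replies.
Player 1's best replies: W→D; X→A; Y→B; Z→C.
Player II's best replies: A→Z; B→Y; C→Y; D→Y.
Only (B, Y) has each player best-responding; Nash payoffs (10, 7).
Sequential outcome (B, Y) coincides with the Nash profile (B, Y).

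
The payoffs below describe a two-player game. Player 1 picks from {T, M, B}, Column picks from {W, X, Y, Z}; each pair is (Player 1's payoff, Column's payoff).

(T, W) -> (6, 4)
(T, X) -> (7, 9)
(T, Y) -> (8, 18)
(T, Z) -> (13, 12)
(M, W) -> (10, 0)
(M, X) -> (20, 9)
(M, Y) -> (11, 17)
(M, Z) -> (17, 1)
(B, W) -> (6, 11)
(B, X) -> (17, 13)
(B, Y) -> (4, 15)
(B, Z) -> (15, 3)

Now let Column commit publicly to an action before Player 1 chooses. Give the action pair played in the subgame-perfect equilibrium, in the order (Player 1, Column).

Player 1 best-responds to each possible Column move:
- W: Player 1 compares 6, 10, 6 and picks M; Column would get 0.
- X: Player 1 compares 7, 20, 17 and picks M; Column would get 9.
- Y: Player 1 compares 8, 11, 4 and picks M; Column would get 17.
- Z: Player 1 compares 13, 17, 15 and picks M; Column would get 1.
Maximizing over 0, 9, 17, 1, Column chooses Y. Subgame-perfect outcome: (M, Y) with payoffs (11, 17).

(M, Y)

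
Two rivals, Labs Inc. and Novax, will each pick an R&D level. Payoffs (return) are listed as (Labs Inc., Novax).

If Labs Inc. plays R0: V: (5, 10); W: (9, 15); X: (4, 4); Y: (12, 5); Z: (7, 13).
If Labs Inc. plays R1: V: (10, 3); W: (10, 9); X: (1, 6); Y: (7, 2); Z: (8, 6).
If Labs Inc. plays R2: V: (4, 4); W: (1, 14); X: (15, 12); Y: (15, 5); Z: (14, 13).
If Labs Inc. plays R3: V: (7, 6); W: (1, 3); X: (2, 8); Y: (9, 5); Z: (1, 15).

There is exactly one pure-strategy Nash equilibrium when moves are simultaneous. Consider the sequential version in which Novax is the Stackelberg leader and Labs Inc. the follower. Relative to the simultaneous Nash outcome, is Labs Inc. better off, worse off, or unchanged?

Backward induction with Novax moving first.
- V: Labs Inc. compares 5, 10, 4, 7 and picks R1; Novax would get 3.
- W: Labs Inc. compares 9, 10, 1, 1 and picks R1; Novax would get 9.
- X: Labs Inc. compares 4, 1, 15, 2 and picks R2; Novax would get 12.
- Y: Labs Inc. compares 12, 7, 15, 9 and picks R2; Novax would get 5.
- Z: Labs Inc. compares 7, 8, 14, 1 and picks R2; Novax would get 13.
Among 3, 9, 12, 5, 13, the best is 13 at Z. Subgame-perfect outcome: (R2, Z) with payoffs (14, 13).
Now find the simultaneous Nash equilibrium.
Labs Inc.'s best replies: V→R1; W→R1; X→R2; Y→R2; Z→R2.
Novax's best replies: R0→W; R1→W; R2→W; R3→Z.
Only (R1, W) has each player best-responding; Nash payoffs (10, 9).
Labs Inc. earns 14 sequentially versus 10 at the Nash outcome: better off.

better off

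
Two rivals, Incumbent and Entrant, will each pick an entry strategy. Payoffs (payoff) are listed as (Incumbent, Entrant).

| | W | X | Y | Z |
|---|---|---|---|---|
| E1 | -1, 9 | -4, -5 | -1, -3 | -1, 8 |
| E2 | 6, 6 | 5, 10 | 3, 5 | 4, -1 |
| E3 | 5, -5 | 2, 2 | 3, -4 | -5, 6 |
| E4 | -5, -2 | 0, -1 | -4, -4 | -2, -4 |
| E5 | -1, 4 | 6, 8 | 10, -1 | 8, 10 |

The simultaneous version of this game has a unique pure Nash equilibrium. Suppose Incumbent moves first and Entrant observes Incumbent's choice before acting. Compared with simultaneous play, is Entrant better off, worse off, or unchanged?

Solve by backward induction (Incumbent leads).
- E1: BR = W, leader payoff -1.
- E2: BR = X, leader payoff 5.
- E3: BR = Z, leader payoff -5.
- E4: BR = X, leader payoff 0.
- E5: BR = Z, leader payoff 8.
Among -1, 5, -5, 0, 8, the best is 8 at E5. Subgame-perfect outcome: (E5, Z) with payoffs (8, 10).
For the simultaneous game, intersect best replies.
Incumbent's best replies: W→E2; X→E5; Y→E5; Z→E5.
Entrant's best replies: E1→W; E2→X; E3→Z; E4→X; E5→Z.
Only (E5, Z) has each player best-responding; Nash payoffs (8, 10).
Entrant earns 10 sequentially versus 10 at the Nash outcome: unchanged.

unchanged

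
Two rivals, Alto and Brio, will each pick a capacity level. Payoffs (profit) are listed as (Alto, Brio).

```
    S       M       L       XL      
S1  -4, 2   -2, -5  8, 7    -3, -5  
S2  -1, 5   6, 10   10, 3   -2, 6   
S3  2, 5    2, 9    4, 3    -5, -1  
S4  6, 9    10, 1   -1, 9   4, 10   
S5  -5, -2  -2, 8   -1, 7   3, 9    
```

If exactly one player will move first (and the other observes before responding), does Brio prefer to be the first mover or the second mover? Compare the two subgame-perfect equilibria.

If Alto leads: Brio's best replies are S1→L, S2→M, S3→M, S4→XL, S5→XL; Alto's induced payoffs 8, 6, 2, 4, 3; outcome (S1, L), payoffs (8, 7).
If Brio leads: Alto's best replies are S→S4, M→S4, L→S2, XL→S4; Brio's induced payoffs 9, 1, 3, 10; outcome (S4, XL), payoffs (4, 10).
Brio gets 10 moving first and 7 moving second, so Brio prefers to move first.

first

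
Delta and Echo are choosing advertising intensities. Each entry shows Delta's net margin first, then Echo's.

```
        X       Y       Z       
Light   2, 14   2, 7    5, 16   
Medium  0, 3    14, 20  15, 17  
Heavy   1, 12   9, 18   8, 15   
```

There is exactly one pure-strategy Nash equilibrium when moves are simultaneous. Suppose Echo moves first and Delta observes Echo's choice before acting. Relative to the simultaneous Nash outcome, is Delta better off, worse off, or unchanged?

Solve by backward induction (Echo leads).
- X: Delta compares 2, 0, 1 and picks Light; Echo would get 14.
- Y: Delta compares 2, 14, 9 and picks Medium; Echo would get 20.
- Z: Delta compares 5, 15, 8 and picks Medium; Echo would get 17.
Among 14, 20, 17, the best is 20 at Y. Subgame-perfect outcome: (Medium, Y) with payoffs (14, 20).
Now find the simultaneous Nash equilibrium.
Delta's best replies: X→Light; Y→Medium; Z→Medium.
Echo's best replies: Light→Z; Medium→Y; Heavy→Y.
The unique mutual best reply is (Medium, Y), giving (14, 20).
Delta earns 14 sequentially versus 14 at the Nash outcome: unchanged.

unchanged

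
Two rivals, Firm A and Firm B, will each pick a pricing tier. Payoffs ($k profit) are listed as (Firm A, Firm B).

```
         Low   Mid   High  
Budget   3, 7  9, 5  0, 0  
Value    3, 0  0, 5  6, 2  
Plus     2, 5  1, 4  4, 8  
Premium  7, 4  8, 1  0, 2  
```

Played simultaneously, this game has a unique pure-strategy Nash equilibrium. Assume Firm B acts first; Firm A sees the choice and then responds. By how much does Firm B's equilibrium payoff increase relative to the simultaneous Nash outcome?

Firm A best-responds to each possible Firm B move:
- Low → Firm A plays Premium (best of 3, 3, 2, 7); Firm B gets 4.
- Mid → Firm A plays Budget (best of 9, 0, 1, 8); Firm B gets 5.
- High → Firm A plays Value (best of 0, 6, 4, 0); Firm B gets 2.
Firm B's induced payoffs are 4, 5, 2, so Firm B commits to Mid. Subgame-perfect outcome: (Budget, Mid) with payoffs (9, 5).
For the simultaneous game, intersect best replies.
Firm A's best replies: Low→Premium; Mid→Budget; High→Value.
Firm B's best replies: Budget→Low; Value→Mid; Plus→High; Premium→Low.
The unique mutual best reply is (Premium, Low), giving (7, 4).
Firm B's commitment gain: 5 − 4 = 1.

1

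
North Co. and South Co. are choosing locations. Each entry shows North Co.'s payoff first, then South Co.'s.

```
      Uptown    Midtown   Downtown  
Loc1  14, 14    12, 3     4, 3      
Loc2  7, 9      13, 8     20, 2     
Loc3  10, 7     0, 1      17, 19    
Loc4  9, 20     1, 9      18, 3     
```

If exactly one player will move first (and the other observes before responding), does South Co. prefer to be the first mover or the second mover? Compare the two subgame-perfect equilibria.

If North Co. leads: South Co.'s best replies are Loc1→Uptown, Loc2→Uptown, Loc3→Downtown, Loc4→Uptown; North Co.'s induced payoffs 14, 7, 17, 9; outcome (Loc3, Downtown), payoffs (17, 19).
If South Co. leads: North Co.'s best replies are Uptown→Loc1, Midtown→Loc2, Downtown→Loc2; South Co.'s induced payoffs 14, 8, 2; outcome (Loc1, Uptown), payoffs (14, 14).
South Co. gets 14 moving first and 19 moving second, so South Co. prefers to move second.

second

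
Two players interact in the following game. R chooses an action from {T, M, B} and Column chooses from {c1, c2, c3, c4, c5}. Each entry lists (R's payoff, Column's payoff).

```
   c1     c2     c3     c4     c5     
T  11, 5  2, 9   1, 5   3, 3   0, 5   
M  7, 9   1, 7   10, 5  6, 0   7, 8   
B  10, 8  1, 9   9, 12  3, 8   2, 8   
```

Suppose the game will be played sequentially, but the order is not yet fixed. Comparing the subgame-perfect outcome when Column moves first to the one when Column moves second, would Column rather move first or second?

second

If R leads: Column's best replies are T→c2, M→c1, B→c3; R's induced payoffs 2, 7, 9; outcome (B, c3), payoffs (9, 12).
If Column leads: R's best replies are c1→T, c2→T, c3→M, c4→M, c5→M; Column's induced payoffs 5, 9, 5, 0, 8; outcome (T, c2), payoffs (2, 9).
Column gets 9 moving first and 12 moving second, so Column prefers to move second.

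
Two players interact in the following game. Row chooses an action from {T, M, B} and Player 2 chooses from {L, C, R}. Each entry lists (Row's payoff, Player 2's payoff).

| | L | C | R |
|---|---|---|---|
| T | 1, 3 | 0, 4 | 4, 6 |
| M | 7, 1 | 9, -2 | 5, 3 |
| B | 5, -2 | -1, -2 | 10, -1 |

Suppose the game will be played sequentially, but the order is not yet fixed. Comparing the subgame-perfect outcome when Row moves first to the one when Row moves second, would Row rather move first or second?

first

If Row leads: Player 2's best replies are T→R, M→R, B→R; Row's induced payoffs 4, 5, 10; outcome (B, R), payoffs (10, -1).
If Player 2 leads: Row's best replies are L→M, C→M, R→B; Player 2's induced payoffs 1, -2, -1; outcome (M, L), payoffs (7, 1).
Row gets 10 moving first and 7 moving second, so Row prefers to move first.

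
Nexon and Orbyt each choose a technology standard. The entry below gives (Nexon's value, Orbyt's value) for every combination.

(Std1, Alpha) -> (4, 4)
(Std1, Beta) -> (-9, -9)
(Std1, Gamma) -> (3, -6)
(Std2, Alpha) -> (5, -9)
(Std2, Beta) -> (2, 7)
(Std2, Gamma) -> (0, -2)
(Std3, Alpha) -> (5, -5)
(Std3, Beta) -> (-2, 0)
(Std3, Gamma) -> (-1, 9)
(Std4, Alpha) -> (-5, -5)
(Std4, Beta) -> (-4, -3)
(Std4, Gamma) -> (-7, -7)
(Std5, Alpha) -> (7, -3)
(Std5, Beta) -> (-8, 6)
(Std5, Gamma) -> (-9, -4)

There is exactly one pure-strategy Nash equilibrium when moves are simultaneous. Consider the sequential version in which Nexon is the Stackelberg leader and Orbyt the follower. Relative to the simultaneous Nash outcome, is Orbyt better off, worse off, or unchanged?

worse off

Solve by backward induction (Nexon leads).
- Std1: Orbyt compares 4, -9, -6 and picks Alpha; Nexon would get 4.
- Std2: Orbyt compares -9, 7, -2 and picks Beta; Nexon would get 2.
- Std3: Orbyt compares -5, 0, 9 and picks Gamma; Nexon would get -1.
- Std4: Orbyt compares -5, -3, -7 and picks Beta; Nexon would get -4.
- Std5: Orbyt compares -3, 6, -4 and picks Beta; Nexon would get -8.
Nexon's induced payoffs are 4, 2, -1, -4, -8, so Nexon commits to Std1. Subgame-perfect outcome: (Std1, Alpha) with payoffs (4, 4).
Under simultaneous play:
Nexon's best replies: Alpha→Std5; Beta→Std2; Gamma→Std1.
Orbyt's best replies: Std1→Alpha; Std2→Beta; Std3→Gamma; Std4→Beta; Std5→Beta.
Only (Std2, Beta) has each player best-responding; Nash payoffs (2, 7).
Orbyt earns 4 sequentially versus 7 at the Nash outcome: worse off.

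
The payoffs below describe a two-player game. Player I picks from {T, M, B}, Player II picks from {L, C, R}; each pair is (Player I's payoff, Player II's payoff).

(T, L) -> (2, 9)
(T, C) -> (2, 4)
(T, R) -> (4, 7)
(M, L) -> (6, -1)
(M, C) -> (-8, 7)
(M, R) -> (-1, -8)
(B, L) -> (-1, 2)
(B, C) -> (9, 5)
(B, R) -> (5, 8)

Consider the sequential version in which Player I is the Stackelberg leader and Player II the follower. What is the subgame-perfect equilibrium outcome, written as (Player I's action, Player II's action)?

(B, R)

Backward induction with Player I moving first.
- T → Player II plays L (best of 9, 4, 7); Player I gets 2.
- M → Player II plays C (best of -1, 7, -8); Player I gets -8.
- B → Player II plays R (best of 2, 5, 8); Player I gets 5.
Maximizing over 2, -8, 5, Player I chooses B. Subgame-perfect outcome: (B, R) with payoffs (5, 8).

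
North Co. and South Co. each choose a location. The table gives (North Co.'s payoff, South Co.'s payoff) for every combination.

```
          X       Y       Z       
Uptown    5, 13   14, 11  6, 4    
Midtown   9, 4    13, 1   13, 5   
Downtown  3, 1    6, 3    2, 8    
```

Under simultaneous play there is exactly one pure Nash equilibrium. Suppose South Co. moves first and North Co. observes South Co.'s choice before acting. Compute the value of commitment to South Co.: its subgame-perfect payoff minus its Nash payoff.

6

Backward induction with South Co. moving first.
- X → North Co. plays Midtown (best of 5, 9, 3); South Co. gets 4.
- Y → North Co. plays Uptown (best of 14, 13, 6); South Co. gets 11.
- Z → North Co. plays Midtown (best of 6, 13, 2); South Co. gets 5.
Among 4, 11, 5, the best is 11 at Y. Subgame-perfect outcome: (Uptown, Y) with payoffs (14, 11).
Under simultaneous play:
North Co.'s best replies: X→Midtown; Y→Uptown; Z→Midtown.
South Co.'s best replies: Uptown→X; Midtown→Z; Downtown→Z.
The unique mutual best reply is (Midtown, Z), giving (13, 5).
South Co.'s commitment gain: 11 − 5 = 6.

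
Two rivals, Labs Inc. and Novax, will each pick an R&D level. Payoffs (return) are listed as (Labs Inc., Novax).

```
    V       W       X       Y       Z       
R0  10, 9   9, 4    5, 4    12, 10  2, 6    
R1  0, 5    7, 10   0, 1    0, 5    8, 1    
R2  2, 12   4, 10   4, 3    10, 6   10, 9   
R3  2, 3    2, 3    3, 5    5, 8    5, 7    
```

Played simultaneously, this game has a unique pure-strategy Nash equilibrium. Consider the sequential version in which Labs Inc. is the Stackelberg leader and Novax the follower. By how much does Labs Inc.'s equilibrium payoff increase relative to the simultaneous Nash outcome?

Novax best-responds to each possible Labs Inc. move:
- R0 → Novax plays Y (best of 9, 4, 4, 10, 6); Labs Inc. gets 12.
- R1 → Novax plays W (best of 5, 10, 1, 5, 1); Labs Inc. gets 7.
- R2 → Novax plays V (best of 12, 10, 3, 6, 9); Labs Inc. gets 2.
- R3 → Novax plays Y (best of 3, 3, 5, 8, 7); Labs Inc. gets 5.
Maximizing over 12, 7, 2, 5, Labs Inc. chooses R0. Subgame-perfect outcome: (R0, Y) with payoffs (12, 10).
Under simultaneous play:
Labs Inc.'s best replies: V→R0; W→R0; X→R0; Y→R0; Z→R2.
Novax's best replies: R0→Y; R1→W; R2→V; R3→Y.
The unique mutual best reply is (R0, Y), giving (12, 10).
Labs Inc.'s commitment gain: 12 − 12 = 0.

0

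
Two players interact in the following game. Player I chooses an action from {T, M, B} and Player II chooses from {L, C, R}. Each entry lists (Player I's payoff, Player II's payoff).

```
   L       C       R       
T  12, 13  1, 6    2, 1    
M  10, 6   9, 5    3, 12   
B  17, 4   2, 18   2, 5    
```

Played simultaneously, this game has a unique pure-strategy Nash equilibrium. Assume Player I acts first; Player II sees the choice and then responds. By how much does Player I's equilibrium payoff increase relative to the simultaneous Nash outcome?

Backward induction with Player I moving first.
- T: BR = L, leader payoff 12.
- M: BR = R, leader payoff 3.
- B: BR = C, leader payoff 2.
Among 12, 3, 2, the best is 12 at T. Subgame-perfect outcome: (T, L) with payoffs (12, 13).
Now find the simultaneous Nash equilibrium.
Player I's best replies: L→B; C→M; R→M.
Player II's best replies: T→L; M→R; B→C.
The unique mutual best reply is (M, R), giving (3, 12).
Player I's commitment gain: 12 − 3 = 9.

9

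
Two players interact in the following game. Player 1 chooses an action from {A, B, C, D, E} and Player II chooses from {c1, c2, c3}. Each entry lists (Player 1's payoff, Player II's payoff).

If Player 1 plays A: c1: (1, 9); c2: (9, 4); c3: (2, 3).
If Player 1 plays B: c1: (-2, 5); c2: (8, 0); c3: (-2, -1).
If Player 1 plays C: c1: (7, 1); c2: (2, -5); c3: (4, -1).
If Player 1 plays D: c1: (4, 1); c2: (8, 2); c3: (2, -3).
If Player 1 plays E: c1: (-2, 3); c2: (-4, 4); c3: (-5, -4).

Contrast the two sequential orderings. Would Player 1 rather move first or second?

second

If Player 1 leads: Player II's best replies are A→c1, B→c1, C→c1, D→c2, E→c2; Player 1's induced payoffs 1, -2, 7, 8, -4; outcome (D, c2), payoffs (8, 2).
If Player II leads: Player 1's best replies are c1→C, c2→A, c3→C; Player II's induced payoffs 1, 4, -1; outcome (A, c2), payoffs (9, 4).
Player 1 gets 8 moving first and 9 moving second, so Player 1 prefers to move second.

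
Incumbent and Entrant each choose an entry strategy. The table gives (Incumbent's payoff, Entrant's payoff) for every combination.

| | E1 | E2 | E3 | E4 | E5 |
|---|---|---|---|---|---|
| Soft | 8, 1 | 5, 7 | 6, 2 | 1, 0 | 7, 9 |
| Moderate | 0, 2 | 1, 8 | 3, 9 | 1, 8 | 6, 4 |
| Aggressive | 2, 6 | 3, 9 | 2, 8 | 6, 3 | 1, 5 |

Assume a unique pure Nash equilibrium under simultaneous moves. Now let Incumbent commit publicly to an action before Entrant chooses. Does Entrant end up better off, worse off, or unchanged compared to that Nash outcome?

unchanged

Solve by backward induction (Incumbent leads).
- Soft: BR = E5, leader payoff 7.
- Moderate: BR = E3, leader payoff 3.
- Aggressive: BR = E2, leader payoff 3.
Incumbent's induced payoffs are 7, 3, 3, so Incumbent commits to Soft. Subgame-perfect outcome: (Soft, E5) with payoffs (7, 9).
For the simultaneous game, intersect best replies.
Incumbent's best replies: E1→Soft; E2→Soft; E3→Soft; E4→Aggressive; E5→Soft.
Entrant's best replies: Soft→E5; Moderate→E3; Aggressive→E2.
Only (Soft, E5) has each player best-responding; Nash payoffs (7, 9).
Entrant earns 9 sequentially versus 9 at the Nash outcome: unchanged.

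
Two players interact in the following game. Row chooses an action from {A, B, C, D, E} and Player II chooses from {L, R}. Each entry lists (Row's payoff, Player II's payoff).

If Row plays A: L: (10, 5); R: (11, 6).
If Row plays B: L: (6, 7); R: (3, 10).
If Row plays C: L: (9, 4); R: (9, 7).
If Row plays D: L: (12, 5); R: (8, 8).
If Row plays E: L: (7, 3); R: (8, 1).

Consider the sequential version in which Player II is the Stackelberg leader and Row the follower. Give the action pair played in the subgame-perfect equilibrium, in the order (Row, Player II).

(A, R)

Backward induction with Player II moving first.
- L → Row plays D (best of 10, 6, 9, 12, 7); Player II gets 5.
- R → Row plays A (best of 11, 3, 9, 8, 8); Player II gets 6.
Maximizing over 5, 6, Player II chooses R. Subgame-perfect outcome: (A, R) with payoffs (11, 6).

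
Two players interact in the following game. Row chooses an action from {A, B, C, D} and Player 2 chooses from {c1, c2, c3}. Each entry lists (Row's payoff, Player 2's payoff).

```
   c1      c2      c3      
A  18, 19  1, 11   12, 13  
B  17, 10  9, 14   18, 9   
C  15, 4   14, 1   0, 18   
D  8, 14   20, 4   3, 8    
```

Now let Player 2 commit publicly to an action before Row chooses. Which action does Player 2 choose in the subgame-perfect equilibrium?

c1

Solve by backward induction (Player 2 leads).
- c1: BR = A, leader payoff 19.
- c2: BR = D, leader payoff 4.
- c3: BR = B, leader payoff 9.
Among 19, 4, 9, the best is 19 at c1. Subgame-perfect outcome: (A, c1) with payoffs (18, 19).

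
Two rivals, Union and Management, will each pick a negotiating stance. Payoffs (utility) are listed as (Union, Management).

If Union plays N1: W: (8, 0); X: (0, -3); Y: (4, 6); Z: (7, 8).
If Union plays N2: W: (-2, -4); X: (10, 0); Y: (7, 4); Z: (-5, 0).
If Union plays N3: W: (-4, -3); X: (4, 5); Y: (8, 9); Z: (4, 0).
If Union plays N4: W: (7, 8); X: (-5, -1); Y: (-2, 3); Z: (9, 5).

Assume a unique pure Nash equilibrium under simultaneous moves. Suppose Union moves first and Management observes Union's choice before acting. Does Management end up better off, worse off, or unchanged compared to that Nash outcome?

Work backward from Management's decision.
- N1: Management compares 0, -3, 6, 8 and picks Z; Union would get 7.
- N2: Management compares -4, 0, 4, 0 and picks Y; Union would get 7.
- N3: Management compares -3, 5, 9, 0 and picks Y; Union would get 8.
- N4: Management compares 8, -1, 3, 5 and picks W; Union would get 7.
Union's induced payoffs are 7, 7, 8, 7, so Union commits to N3. Subgame-perfect outcome: (N3, Y) with payoffs (8, 9).
Now find the simultaneous Nash equilibrium.
Union's best replies: W→N1; X→N2; Y→N3; Z→N4.
Management's best replies: N1→Z; N2→Y; N3→Y; N4→W.
Only (N3, Y) has each player best-responding; Nash payoffs (8, 9).
Management earns 9 sequentially versus 9 at the Nash outcome: unchanged.

unchanged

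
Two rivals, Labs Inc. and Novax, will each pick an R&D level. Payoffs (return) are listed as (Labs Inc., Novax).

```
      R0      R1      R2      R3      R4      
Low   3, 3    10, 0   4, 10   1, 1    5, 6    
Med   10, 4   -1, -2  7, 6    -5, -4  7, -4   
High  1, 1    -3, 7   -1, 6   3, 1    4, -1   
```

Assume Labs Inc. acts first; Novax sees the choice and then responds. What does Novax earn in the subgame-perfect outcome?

Backward induction with Labs Inc. moving first.
- Low → Novax plays R2 (best of 3, 0, 10, 1, 6); Labs Inc. gets 4.
- Med → Novax plays R2 (best of 4, -2, 6, -4, -4); Labs Inc. gets 7.
- High → Novax plays R1 (best of 1, 7, 6, 1, -1); Labs Inc. gets -3.
Among 4, 7, -3, the best is 7 at Med. Subgame-perfect outcome: (Med, R2) with payoffs (7, 6).

6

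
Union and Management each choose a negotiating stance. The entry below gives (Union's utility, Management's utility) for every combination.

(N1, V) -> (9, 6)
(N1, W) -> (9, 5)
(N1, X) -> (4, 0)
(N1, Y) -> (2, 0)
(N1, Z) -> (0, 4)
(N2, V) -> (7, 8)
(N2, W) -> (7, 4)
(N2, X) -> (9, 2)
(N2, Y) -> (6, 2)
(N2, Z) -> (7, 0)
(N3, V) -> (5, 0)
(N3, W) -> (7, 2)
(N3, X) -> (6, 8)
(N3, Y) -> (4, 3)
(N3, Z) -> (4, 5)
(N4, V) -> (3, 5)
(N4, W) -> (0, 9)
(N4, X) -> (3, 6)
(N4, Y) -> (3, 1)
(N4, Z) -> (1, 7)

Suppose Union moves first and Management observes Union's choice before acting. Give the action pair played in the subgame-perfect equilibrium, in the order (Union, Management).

Management best-responds to each possible Union move:
- N1 → Management plays V (best of 6, 5, 0, 0, 4); Union gets 9.
- N2 → Management plays V (best of 8, 4, 2, 2, 0); Union gets 7.
- N3 → Management plays X (best of 0, 2, 8, 3, 5); Union gets 6.
- N4 → Management plays W (best of 5, 9, 6, 1, 7); Union gets 0.
Union's induced payoffs are 9, 7, 6, 0, so Union commits to N1. Subgame-perfect outcome: (N1, V) with payoffs (9, 6).

(N1, V)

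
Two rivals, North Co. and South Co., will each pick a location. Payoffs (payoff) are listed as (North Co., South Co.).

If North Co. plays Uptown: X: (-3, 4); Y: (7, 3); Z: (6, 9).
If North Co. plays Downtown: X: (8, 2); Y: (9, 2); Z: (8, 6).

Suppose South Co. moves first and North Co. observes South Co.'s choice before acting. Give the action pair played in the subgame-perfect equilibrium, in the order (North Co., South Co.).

(Downtown, Z)

Work backward from North Co.'s decision.
- X → North Co. plays Downtown (best of -3, 8); South Co. gets 2.
- Y → North Co. plays Downtown (best of 7, 9); South Co. gets 2.
- Z → North Co. plays Downtown (best of 6, 8); South Co. gets 6.
Among 2, 2, 6, the best is 6 at Z. Subgame-perfect outcome: (Downtown, Z) with payoffs (8, 6).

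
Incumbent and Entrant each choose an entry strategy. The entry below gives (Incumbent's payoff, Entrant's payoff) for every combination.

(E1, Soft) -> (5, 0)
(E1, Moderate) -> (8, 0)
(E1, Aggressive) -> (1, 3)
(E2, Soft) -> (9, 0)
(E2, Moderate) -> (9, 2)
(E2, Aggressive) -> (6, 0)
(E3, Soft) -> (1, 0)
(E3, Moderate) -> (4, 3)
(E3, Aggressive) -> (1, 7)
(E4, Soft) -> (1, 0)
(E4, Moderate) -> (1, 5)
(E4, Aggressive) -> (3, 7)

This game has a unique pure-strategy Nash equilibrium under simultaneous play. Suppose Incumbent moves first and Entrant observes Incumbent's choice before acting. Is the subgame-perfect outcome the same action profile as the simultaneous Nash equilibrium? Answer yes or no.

Solve by backward induction (Incumbent leads).
- E1 → Entrant plays Aggressive (best of 0, 0, 3); Incumbent gets 1.
- E2 → Entrant plays Moderate (best of 0, 2, 0); Incumbent gets 9.
- E3 → Entrant plays Aggressive (best of 0, 3, 7); Incumbent gets 1.
- E4 → Entrant plays Aggressive (best of 0, 5, 7); Incumbent gets 3.
Among 1, 9, 1, 3, the best is 9 at E2. Subgame-perfect outcome: (E2, Moderate) with payoffs (9, 2).
For the simultaneous game, intersect best replies.
Incumbent's best replies: Soft→E2; Moderate→E2; Aggressive→E2.
Entrant's best replies: E1→Aggressive; E2→Moderate; E3→Aggressive; E4→Aggressive.
The unique mutual best reply is (E2, Moderate), giving (9, 2).
Sequential outcome (E2, Moderate) coincides with the Nash profile (E2, Moderate).

yes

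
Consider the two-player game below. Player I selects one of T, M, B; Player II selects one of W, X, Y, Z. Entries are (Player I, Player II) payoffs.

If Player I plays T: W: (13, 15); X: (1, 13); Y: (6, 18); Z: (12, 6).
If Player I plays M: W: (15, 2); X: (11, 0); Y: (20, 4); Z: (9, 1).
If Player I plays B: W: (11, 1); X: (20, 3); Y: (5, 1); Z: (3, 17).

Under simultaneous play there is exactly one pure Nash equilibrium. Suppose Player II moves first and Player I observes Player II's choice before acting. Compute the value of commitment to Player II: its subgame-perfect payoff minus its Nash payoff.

2

Solve by backward induction (Player II leads).
- W → Player I plays M (best of 13, 15, 11); Player II gets 2.
- X → Player I plays B (best of 1, 11, 20); Player II gets 3.
- Y → Player I plays M (best of 6, 20, 5); Player II gets 4.
- Z → Player I plays T (best of 12, 9, 3); Player II gets 6.
Maximizing over 2, 3, 4, 6, Player II chooses Z. Subgame-perfect outcome: (T, Z) with payoffs (12, 6).
For the simultaneous game, intersect best replies.
Player I's best replies: W→M; X→B; Y→M; Z→T.
Player II's best replies: T→Y; M→Y; B→Z.
The unique mutual best reply is (M, Y), giving (20, 4).
Player II's commitment gain: 6 − 4 = 2.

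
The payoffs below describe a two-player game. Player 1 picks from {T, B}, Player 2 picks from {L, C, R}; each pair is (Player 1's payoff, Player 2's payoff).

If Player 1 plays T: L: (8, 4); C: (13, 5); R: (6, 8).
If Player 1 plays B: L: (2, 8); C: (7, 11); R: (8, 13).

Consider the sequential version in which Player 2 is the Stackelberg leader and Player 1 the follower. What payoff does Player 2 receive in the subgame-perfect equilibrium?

Player 1 best-responds to each possible Player 2 move:
- L: Player 1 compares 8, 2 and picks T; Player 2 would get 4.
- C: Player 1 compares 13, 7 and picks T; Player 2 would get 5.
- R: Player 1 compares 6, 8 and picks B; Player 2 would get 13.
Maximizing over 4, 5, 13, Player 2 chooses R. Subgame-perfect outcome: (B, R) with payoffs (8, 13).

13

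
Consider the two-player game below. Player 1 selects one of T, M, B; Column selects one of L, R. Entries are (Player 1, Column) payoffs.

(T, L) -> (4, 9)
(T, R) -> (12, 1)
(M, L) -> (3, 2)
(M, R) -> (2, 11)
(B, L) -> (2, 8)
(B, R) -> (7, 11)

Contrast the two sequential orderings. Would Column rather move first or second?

If Player 1 leads: Column's best replies are T→L, M→R, B→R; Player 1's induced payoffs 4, 2, 7; outcome (B, R), payoffs (7, 11).
If Column leads: Player 1's best replies are L→T, R→T; Column's induced payoffs 9, 1; outcome (T, L), payoffs (4, 9).
Column gets 9 moving first and 11 moving second, so Column prefers to move second.

second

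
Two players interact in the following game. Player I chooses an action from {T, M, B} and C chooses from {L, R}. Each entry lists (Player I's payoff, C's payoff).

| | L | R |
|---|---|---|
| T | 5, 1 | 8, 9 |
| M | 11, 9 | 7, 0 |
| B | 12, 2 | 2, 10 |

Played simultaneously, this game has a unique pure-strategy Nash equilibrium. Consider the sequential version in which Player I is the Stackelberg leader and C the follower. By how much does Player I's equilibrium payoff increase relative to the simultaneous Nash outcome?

Solve by backward induction (Player I leads).
- T → C plays R (best of 1, 9); Player I gets 8.
- M → C plays L (best of 9, 0); Player I gets 11.
- B → C plays R (best of 2, 10); Player I gets 2.
Maximizing over 8, 11, 2, Player I chooses M. Subgame-perfect outcome: (M, L) with payoffs (11, 9).
Under simultaneous play:
Player I's best replies: L→B; R→T.
C's best replies: T→R; M→L; B→R.
Only (T, R) has each player best-responding; Nash payoffs (8, 9).
Player I's commitment gain: 11 − 8 = 3.

3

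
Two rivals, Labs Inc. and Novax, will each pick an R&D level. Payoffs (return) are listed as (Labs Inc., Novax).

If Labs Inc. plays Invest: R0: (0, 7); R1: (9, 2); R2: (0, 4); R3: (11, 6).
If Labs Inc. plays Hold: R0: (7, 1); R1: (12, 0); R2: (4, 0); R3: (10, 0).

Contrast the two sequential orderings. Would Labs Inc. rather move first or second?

If Labs Inc. leads: Novax's best replies are Invest→R0, Hold→R0; Labs Inc.'s induced payoffs 0, 7; outcome (Hold, R0), payoffs (7, 1).
If Novax leads: Labs Inc.'s best replies are R0→Hold, R1→Hold, R2→Hold, R3→Invest; Novax's induced payoffs 1, 0, 0, 6; outcome (Invest, R3), payoffs (11, 6).
Labs Inc. gets 7 moving first and 11 moving second, so Labs Inc. prefers to move second.

second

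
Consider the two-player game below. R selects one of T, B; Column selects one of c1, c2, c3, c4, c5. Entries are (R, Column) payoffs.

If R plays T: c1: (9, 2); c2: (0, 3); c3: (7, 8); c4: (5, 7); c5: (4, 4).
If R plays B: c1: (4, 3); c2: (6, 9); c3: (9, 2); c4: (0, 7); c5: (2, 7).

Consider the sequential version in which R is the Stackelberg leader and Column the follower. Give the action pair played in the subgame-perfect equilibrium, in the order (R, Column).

(T, c3)

Solve by backward induction (R leads).
- T: Column compares 2, 3, 8, 7, 4 and picks c3; R would get 7.
- B: Column compares 3, 9, 2, 7, 7 and picks c2; R would get 6.
R's induced payoffs are 7, 6, so R commits to T. Subgame-perfect outcome: (T, c3) with payoffs (7, 8).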